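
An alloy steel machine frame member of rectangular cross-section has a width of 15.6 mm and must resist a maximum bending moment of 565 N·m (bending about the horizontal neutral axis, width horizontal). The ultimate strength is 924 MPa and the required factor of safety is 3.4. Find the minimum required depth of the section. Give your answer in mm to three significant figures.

σ_allow = 924/3.4 = 271.8 MPa.
For a rectangular section σ = 6M/(bh²), so h² = 6M/(b σ_allow) = 6×565000/(15.6×271.8) = 799.6 mm².
h = 28.28 mm.

h = 28.3 mm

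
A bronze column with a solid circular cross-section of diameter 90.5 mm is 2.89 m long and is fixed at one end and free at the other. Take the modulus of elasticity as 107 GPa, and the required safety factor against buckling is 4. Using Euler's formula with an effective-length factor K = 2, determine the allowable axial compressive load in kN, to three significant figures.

I = πd⁴/64 = π×90.5⁴/64 = 3.293×10^6 mm⁴.
Effective length L_e = KL = 2×2.89 m = 5780 mm.
Euler critical load P_cr = π²EI/L_e² = π²×107000×3.293×10^6/5780² = 104100 N.
P_allow = P_cr/n = 104100/4 = 26020 N.

P_allow = 26.0 kN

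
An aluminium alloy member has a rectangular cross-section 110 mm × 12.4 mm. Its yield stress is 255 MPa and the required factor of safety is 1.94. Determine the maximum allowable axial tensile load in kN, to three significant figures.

F_allow = 179 kN

σ_allow = 255/1.94 = 131.4 MPa.
A = 110×12.4 = 1364 mm².
F_allow = σ_allow × A = 131.4×1364 = 179300 N.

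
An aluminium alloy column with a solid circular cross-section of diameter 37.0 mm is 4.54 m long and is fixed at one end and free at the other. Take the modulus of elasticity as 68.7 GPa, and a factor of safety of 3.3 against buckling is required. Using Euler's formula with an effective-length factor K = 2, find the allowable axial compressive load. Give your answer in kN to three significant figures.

P_allow = 0.229 kN

I = πd⁴/64 = π×37.0⁴/64 = 92000 mm⁴.
Effective length L_e = KL = 2×4.54 m = 9080 mm.
Euler critical load P_cr = π²EI/L_e² = π²×68700×92000/9080² = 756.6 N.
P_allow = P_cr/n = 756.6/3.3 = 229.3 N.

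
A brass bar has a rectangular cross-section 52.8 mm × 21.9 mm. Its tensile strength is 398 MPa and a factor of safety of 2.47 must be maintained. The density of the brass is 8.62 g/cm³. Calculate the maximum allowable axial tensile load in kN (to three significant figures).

F_allow = 186 kN

σ_allow = 398/2.47 = 161.1 MPa.
A = 52.8×21.9 = 1156 mm².
F_allow = σ_allow × A = 161.1×1156 = 186300 N.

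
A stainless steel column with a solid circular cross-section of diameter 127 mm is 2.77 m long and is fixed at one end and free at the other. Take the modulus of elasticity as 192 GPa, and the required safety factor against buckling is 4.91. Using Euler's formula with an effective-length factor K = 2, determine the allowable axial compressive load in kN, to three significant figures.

I = πd⁴/64 = π×127⁴/64 = 1.277×10^7 mm⁴.
Effective length L_e = KL = 2×2.77 m = 5540 mm.
Euler critical load P_cr = π²EI/L_e² = π²×192000×1.277×10^7/5540² = 788400 N.
P_allow = P_cr/n = 788400/4.91 = 160600 N.

P_allow = 161 kN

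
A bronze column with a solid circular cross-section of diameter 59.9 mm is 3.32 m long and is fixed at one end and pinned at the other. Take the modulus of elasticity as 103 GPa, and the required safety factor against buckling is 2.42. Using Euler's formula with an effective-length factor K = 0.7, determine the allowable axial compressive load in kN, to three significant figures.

P_allow = 49.2 kN

I = πd⁴/64 = π×59.9⁴/64 = 631900 mm⁴.
Effective length L_e = KL = 0.7×3.32 m = 2324 mm.
Euler critical load P_cr = π²EI/L_e² = π²×103000×631900/2324² = 118900 N.
P_allow = P_cr/n = 118900/2.42 = 49150 N.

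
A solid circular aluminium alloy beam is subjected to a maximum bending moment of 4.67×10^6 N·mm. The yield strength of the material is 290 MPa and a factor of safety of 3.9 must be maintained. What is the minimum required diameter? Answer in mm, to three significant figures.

σ_allow = 290/3.9 = 74.36 MPa.
For a solid circular section σ = 32M/(πd³), so d³ = 32M/(π σ_allow) = 32×4670000/(π×74.36) = 639700 mm³.
d = 86.16 mm.

d = 86.2 mm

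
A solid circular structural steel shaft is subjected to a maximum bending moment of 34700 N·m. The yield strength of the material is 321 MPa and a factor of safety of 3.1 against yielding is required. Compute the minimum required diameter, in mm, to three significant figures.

σ_allow = 321/3.1 = 103.5 MPa.
For a solid circular section σ = 32M/(πd³), so d³ = 32M/(π σ_allow) = 32×3.4700×10^7/(π×103.5) = 3.413×10^6 mm³.
d = 150.6 mm.

d = 151 mm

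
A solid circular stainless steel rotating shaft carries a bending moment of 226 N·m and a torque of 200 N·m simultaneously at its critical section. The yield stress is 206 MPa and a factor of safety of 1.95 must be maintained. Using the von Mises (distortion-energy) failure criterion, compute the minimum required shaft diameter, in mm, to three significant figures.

d = 30.2 mm

σ_allow = σ_y/n = 206/1.95 = 105.6 MPa.
For a solid shaft σ_b = 32M/(πd³) and τ = 16T/(πd³), so the von Mises stress is σ' = (16/πd³)·√(4M²+3T²).
√(4M²+3T²) = √(4×(226000)² + 3×(200000)²) = 569500 N·mm.
d³ = 16×569500/(π×105.6) = 27450 mm³.
d = 30.17 mm.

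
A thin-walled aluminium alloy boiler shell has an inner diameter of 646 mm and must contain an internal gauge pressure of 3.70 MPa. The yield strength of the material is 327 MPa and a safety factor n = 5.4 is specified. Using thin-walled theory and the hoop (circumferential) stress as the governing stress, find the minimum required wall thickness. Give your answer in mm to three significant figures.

σ_allow = 327/5.4 = 60.56 MPa.
Hoop stress σ_h = pD/(2t), so t = pD/(2σ_allow) = 3.70×646/(2×60.56) = 19.74 mm.

t = 19.7 mm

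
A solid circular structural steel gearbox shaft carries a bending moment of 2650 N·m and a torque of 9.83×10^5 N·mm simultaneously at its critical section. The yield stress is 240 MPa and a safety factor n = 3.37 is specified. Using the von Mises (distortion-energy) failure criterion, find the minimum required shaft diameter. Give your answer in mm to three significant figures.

d = 73.6 mm

σ_allow = σ_y/n = 240/3.37 = 71.22 MPa.
For a solid shaft σ_b = 32M/(πd³) and τ = 16T/(πd³), so the von Mises stress is σ' = (16/πd³)·√(4M²+3T²).
√(4M²+3T²) = √(4×(2.650×10^6)² + 3×(983000)²) = 5.567×10^6 N·mm.
d³ = 16×5.567×10^6/(π×71.22) = 398100 mm³.
d = 73.56 mm.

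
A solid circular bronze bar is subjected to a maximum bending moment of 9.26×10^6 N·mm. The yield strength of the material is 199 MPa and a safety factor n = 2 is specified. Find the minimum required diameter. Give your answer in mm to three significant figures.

σ_allow = 199/2 = 99.50 MPa.
For a solid circular section σ = 32M/(πd³), so d³ = 32M/(π σ_allow) = 32×9260000/(π×99.50) = 948000 mm³.
d = 98.23 mm.

d = 98.2 mm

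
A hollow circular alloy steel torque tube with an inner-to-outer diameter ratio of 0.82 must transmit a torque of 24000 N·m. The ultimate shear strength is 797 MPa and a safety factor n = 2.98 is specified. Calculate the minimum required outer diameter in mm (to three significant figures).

d_o = 94.1 mm

τ_allow = 797/2.98 = 267.4 MPa.
For a hollow shaft τ = 16T/[πd_o³(1−k⁴)] with k = 0.82, so 1−k⁴ = 0.5479.
d_o³ = 16T/[π τ_allow (1−k⁴)] = 16×2.4000×10^7/(π×267.4×0.5479) = 834200 mm³.
d_o = 94.14 mm.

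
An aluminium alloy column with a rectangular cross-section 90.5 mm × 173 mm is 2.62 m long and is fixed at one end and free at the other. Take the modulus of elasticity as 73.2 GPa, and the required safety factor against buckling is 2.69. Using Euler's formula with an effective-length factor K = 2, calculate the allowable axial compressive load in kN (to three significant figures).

Buckling occurs about the weak axis: I_min = h·b³/12 = 173×90.5³/12 = 1.069×10^7 mm⁴ (b = 90.5 mm is the smaller dimension).
Effective length L_e = KL = 2×2.62 m = 5240 mm.
Euler critical load P_cr = π²EI/L_e² = π²×73200×1.069×10^7/5240² = 281200 N.
P_allow = P_cr/n = 281200/2.69 = 104500 N.

P_allow = 105 kN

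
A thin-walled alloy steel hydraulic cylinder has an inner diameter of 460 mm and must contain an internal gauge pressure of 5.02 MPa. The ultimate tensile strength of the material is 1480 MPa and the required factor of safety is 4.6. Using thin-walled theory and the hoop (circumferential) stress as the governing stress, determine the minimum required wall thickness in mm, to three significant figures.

σ_allow = 1480/4.6 = 321.7 MPa.
Hoop stress σ_h = pD/(2t), so t = pD/(2σ_allow) = 5.02×460/(2×321.7) = 3.589 mm.

t = 3.59 mm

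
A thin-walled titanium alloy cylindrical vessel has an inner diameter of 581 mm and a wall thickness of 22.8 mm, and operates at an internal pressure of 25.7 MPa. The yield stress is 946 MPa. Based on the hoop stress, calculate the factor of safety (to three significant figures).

n = 2.89

σ_h = pD/(2t) = 25.7×581/(2×22.8) = 327.4 MPa.
n = 946/327.4 = 2.889.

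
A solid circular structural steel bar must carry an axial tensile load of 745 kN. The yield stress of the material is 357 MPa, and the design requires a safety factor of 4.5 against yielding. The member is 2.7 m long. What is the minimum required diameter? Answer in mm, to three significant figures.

d = 109 mm

Allowable stress σ_allow = 357/4.5 = 79.33 MPa.
Required area A = F/σ_allow = 745000/79.33 = 9391 mm².
A = πd²/4 → d = √(4A/π) = 109.3 mm.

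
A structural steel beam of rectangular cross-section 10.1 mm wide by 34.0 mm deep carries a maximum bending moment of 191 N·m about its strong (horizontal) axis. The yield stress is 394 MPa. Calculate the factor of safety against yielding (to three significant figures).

Section modulus S = bh²/6 = 10.1×34.0²/6 = 1946 mm³.
σ = M/S = 191000/1946 = 98.15 MPa.
n = 394/98.15 = 4.014.

n = 4.01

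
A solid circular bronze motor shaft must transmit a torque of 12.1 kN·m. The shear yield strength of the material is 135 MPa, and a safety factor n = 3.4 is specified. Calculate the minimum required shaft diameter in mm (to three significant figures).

d = 116 mm

Allowable shear stress τ_allow = 135/3.4 = 39.71 MPa.
For a solid shaft τ = 16T/(πd³), so d³ = 16T/(π τ_allow) = 16×1.2100×10^7/(π×39.71) = 1.552×10^6 mm³.
d = (1.552×10^6)^(1/3) = 115.8 mm.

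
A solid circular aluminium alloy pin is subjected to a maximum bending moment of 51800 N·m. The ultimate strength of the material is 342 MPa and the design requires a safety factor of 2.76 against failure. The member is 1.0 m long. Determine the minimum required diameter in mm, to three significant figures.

σ_allow = 342/2.76 = 123.9 MPa.
For a solid circular section σ = 32M/(πd³), so d³ = 32M/(π σ_allow) = 32×5.1800×10^7/(π×123.9) = 4.258×10^6 mm³.
d = 162.1 mm.

d = 162 mm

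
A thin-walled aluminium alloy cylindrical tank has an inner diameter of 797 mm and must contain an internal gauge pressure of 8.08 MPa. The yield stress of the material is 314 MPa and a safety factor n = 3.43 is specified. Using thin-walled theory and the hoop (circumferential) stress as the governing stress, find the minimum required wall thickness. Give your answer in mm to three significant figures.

t = 35.2 mm

σ_allow = 314/3.43 = 91.55 MPa.
Hoop stress σ_h = pD/(2t), so t = pD/(2σ_allow) = 8.08×797/(2×91.55) = 35.17 mm.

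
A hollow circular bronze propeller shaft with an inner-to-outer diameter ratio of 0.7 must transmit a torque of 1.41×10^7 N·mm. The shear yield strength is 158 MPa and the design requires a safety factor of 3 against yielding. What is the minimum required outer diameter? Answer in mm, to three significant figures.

d_o = 122 mm

τ_allow = 158/3 = 52.67 MPa.
For a hollow shaft τ = 16T/[πd_o³(1−k⁴)] with k = 0.7, so 1−k⁴ = 0.7599.
d_o³ = 16T/[π τ_allow (1−k⁴)] = 16×1.4100×10^7/(π×52.67×0.7599) = 1.794×10^6 mm³.
d_o = 121.5 mm.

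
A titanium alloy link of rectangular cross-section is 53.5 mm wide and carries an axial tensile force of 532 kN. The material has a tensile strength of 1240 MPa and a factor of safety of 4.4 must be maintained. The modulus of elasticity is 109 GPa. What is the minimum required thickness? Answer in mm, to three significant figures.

t = 35.3 mm

σ_allow = 1240/4.4 = 281.8 MPa.
Required area A = F/σ_allow = 532000/281.8 = 1888 mm².
t = A/w = 1888/53.5 = 35.28 mm.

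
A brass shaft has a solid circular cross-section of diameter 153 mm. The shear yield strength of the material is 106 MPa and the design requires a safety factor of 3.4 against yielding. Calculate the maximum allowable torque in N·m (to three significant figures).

T_allow = 21900 N·m

τ_allow = 106/3.4 = 31.18 MPa.
For a solid shaft T_allow = τ_allow·πd³/16; πd³/16 = π×153³/16 = 703200 mm³.
T_allow = 31.18×703200 = 2.192×10^7 N·mm = 21920 N·m.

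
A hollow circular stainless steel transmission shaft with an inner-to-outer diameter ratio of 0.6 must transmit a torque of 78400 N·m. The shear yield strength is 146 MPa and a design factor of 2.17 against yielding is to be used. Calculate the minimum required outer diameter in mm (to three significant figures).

τ_allow = 146/2.17 = 67.28 MPa.
For a hollow shaft τ = 16T/[πd_o³(1−k⁴)] with k = 0.6, so 1−k⁴ = 0.8704.
d_o³ = 16T/[π τ_allow (1−k⁴)] = 16×7.8400×10^7/(π×67.28×0.8704) = 6.818×10^6 mm³.
d_o = 189.6 mm.

d_o = 190 mm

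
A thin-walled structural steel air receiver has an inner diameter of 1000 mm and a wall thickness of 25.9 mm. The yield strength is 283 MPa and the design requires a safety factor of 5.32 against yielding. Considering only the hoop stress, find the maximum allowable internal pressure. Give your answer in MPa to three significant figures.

p_allow = 2.76 MPa

σ_allow = 283/5.32 = 53.20 MPa.
σ_h = pD/(2t) → p_allow = 2σ_allow t/D = 2×53.20×25.9/1000 = 2.756 MPa.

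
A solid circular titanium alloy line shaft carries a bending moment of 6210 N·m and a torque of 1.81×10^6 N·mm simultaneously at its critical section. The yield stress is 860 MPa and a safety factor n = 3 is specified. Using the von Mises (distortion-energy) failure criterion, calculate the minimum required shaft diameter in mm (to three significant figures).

σ_allow = σ_y/n = 860/3 = 286.7 MPa.
For a solid shaft σ_b = 32M/(πd³) and τ = 16T/(πd³), so the von Mises stress is σ' = (16/πd³)·√(4M²+3T²).
√(4M²+3T²) = √(4×(6.210×10^6)² + 3×(1.810×10^6)²) = 1.281×10^7 N·mm.
d³ = 16×1.281×10^7/(π×286.7) = 227600 mm³.
d = 61.05 mm.

d = 61.1 mm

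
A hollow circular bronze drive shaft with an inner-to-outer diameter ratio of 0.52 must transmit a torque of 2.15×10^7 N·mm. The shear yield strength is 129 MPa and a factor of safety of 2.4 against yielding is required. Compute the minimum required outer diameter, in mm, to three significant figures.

τ_allow = 129/2.4 = 53.75 MPa.
For a hollow shaft τ = 16T/[πd_o³(1−k⁴)] with k = 0.52, so 1−k⁴ = 0.9269.
d_o³ = 16T/[π τ_allow (1−k⁴)] = 16×2.1500×10^7/(π×53.75×0.9269) = 2.198×10^6 mm³.
d_o = 130.0 mm.

d_o = 130 mm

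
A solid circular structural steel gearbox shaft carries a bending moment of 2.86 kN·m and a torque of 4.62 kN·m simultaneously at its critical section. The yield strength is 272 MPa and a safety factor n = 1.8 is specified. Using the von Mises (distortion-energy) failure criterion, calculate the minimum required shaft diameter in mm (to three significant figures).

d = 69.2 mm

σ_allow = σ_y/n = 272/1.8 = 151.1 MPa.
For a solid shaft σ_b = 32M/(πd³) and τ = 16T/(πd³), so the von Mises stress is σ' = (16/πd³)·√(4M²+3T²).
√(4M²+3T²) = √(4×(2.860×10^6)² + 3×(4.620×10^6)²) = 9.836×10^6 N·mm.
d³ = 16×9.836×10^6/(π×151.1) = 331500 mm³.
d = 69.21 mm.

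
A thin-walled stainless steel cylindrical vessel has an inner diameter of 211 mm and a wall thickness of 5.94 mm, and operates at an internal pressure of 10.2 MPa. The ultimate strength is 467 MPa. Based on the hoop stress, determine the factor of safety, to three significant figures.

σ_h = pD/(2t) = 10.2×211/(2×5.94) = 181.2 MPa.
n = 467/181.2 = 2.578.

n = 2.58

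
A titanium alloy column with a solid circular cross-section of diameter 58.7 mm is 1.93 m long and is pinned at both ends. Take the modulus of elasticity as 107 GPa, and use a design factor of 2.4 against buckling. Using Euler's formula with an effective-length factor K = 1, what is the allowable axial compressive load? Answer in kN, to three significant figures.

P_allow = 68.8 kN

I = πd⁴/64 = π×58.7⁴/64 = 582800 mm⁴.
Effective length L_e = KL = 1×1.93 m = 1930 mm.
Euler critical load P_cr = π²EI/L_e² = π²×107000×582800/1930² = 165200 N.
P_allow = P_cr/n = 165200/2.4 = 68850 N.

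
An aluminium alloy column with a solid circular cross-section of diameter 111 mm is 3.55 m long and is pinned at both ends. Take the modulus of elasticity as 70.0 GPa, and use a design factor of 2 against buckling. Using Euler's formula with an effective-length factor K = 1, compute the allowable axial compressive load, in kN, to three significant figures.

I = πd⁴/64 = π×111⁴/64 = 7.452×10^6 mm⁴.
Effective length L_e = KL = 1×3.55 m = 3550 mm.
Euler critical load P_cr = π²EI/L_e² = π²×70000×7.452×10^6/3550² = 408500 N.
P_allow = P_cr/n = 408500/2 = 204300 N.

P_allow = 204 kN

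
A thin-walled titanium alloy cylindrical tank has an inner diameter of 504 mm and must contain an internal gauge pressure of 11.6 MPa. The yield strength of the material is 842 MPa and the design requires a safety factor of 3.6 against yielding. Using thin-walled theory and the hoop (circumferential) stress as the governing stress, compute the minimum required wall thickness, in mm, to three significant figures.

t = 12.5 mm

σ_allow = 842/3.6 = 233.9 MPa.
Hoop stress σ_h = pD/(2t), so t = pD/(2σ_allow) = 11.6×504/(2×233.9) = 12.50 mm.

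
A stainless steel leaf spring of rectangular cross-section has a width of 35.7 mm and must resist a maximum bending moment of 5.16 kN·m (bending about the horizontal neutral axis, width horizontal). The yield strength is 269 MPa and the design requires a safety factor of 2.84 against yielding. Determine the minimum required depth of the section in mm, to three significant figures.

σ_allow = 269/2.84 = 94.72 MPa.
For a rectangular section σ = 6M/(bh²), so h² = 6M/(b σ_allow) = 6×5160000/(35.7×94.72) = 9156 mm².
h = 95.69 mm.

h = 95.7 mm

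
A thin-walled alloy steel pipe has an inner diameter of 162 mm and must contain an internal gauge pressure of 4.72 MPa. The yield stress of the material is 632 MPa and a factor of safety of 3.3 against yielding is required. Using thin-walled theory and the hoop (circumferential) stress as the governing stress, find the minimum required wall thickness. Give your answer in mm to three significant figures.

t = 2.00 mm

σ_allow = 632/3.3 = 191.5 MPa.
Hoop stress σ_h = pD/(2t), so t = pD/(2σ_allow) = 4.72×162/(2×191.5) = 1.996 mm.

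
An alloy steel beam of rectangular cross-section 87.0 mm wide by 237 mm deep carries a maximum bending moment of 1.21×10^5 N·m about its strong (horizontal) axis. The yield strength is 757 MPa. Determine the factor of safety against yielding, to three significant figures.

Section modulus S = bh²/6 = 87.0×237²/6 = 814500 mm³.
σ = M/S = 1.2100×10^8/814500 = 148.6 MPa.
n = 757/148.6 = 5.095.

n = 5.10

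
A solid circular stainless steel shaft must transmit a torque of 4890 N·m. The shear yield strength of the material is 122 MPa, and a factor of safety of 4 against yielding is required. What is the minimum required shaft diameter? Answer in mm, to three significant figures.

Allowable shear stress τ_allow = 122/4 = 30.50 MPa.
For a solid shaft τ = 16T/(πd³), so d³ = 16T/(π τ_allow) = 16×4890000/(π×30.50) = 816500 mm³.
d = (816500)^(1/3) = 93.47 mm.

d = 93.5 mm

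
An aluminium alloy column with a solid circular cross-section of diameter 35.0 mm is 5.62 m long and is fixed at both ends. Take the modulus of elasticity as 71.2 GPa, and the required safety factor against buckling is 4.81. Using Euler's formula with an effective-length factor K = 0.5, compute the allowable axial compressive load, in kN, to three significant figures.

I = πd⁴/64 = π×35.0⁴/64 = 73660 mm⁴.
Effective length L_e = KL = 0.5×5.62 m = 2810 mm.
Euler critical load P_cr = π²EI/L_e² = π²×71200×73660/2810² = 6556 N.
P_allow = P_cr/n = 6556/4.81 = 1363 N.

P_allow = 1.36 kN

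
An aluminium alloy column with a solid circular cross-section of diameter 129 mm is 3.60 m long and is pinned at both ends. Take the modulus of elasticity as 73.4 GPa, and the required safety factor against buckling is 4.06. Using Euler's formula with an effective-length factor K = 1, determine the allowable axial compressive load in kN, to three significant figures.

I = πd⁴/64 = π×129⁴/64 = 1.359×10^7 mm⁴.
Effective length L_e = KL = 1×3.60 m = 3600 mm.
Euler critical load P_cr = π²EI/L_e² = π²×73400×1.359×10^7/3600² = 759800 N.
P_allow = P_cr/n = 759800/4.06 = 187200 N.

P_allow = 187 kN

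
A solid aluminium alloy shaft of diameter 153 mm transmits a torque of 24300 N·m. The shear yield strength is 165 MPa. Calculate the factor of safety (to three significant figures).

τ = 16T/(πd³) = 16×2.4300×10^7/(π×153³) = 34.55 MPa.
n = τ_limit/τ = 165/34.55 = 4.775.

n = 4.78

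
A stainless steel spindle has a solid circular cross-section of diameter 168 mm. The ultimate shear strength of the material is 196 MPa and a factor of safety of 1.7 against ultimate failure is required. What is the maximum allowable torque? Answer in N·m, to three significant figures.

T_allow = 1.07×10^5 N·m

τ_allow = 196/1.7 = 115.3 MPa.
For a solid shaft T_allow = τ_allow·πd³/16; πd³/16 = π×168³/16 = 931000 mm³.
T_allow = 115.3×931000 = 1.073×10^8 N·mm = 107300 N·m.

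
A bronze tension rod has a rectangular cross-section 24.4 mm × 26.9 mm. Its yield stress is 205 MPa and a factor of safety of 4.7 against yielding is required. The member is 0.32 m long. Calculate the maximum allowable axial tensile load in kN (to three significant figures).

F_allow = 28.6 kN

σ_allow = 205/4.7 = 43.62 MPa.
A = 24.4×26.9 = 656.4 mm².
F_allow = σ_allow × A = 43.62×656.4 = 28630 N.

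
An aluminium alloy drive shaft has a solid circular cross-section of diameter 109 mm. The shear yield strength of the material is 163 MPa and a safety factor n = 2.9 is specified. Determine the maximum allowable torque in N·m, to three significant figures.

τ_allow = 163/2.9 = 56.21 MPa.
For a solid shaft T_allow = τ_allow·πd³/16; πd³/16 = π×109³/16 = 254300 mm³.
T_allow = 56.21×254300 = 1.429×10^7 N·mm = 14290 N·m.

T_allow = 14300 N·m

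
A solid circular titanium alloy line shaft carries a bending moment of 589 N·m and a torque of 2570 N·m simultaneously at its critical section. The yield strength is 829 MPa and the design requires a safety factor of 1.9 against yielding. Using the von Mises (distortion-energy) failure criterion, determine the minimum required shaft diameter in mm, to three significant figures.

σ_allow = σ_y/n = 829/1.9 = 436.3 MPa.
For a solid shaft σ_b = 32M/(πd³) and τ = 16T/(πd³), so the von Mises stress is σ' = (16/πd³)·√(4M²+3T²).
√(4M²+3T²) = √(4×(589000)² + 3×(2.570×10^6)²) = 4.605×10^6 N·mm.
d³ = 16×4.605×10^6/(π×436.3) = 53750 mm³.
d = 37.74 mm.

d = 37.7 mm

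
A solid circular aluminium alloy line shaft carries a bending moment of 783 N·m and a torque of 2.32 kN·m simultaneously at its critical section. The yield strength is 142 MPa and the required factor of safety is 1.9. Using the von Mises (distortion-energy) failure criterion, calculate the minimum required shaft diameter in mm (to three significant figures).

σ_allow = σ_y/n = 142/1.9 = 74.74 MPa.
For a solid shaft σ_b = 32M/(πd³) and τ = 16T/(πd³), so the von Mises stress is σ' = (16/πd³)·√(4M²+3T²).
√(4M²+3T²) = √(4×(783000)² + 3×(2.320×10^6)²) = 4.313×10^6 N·mm.
d³ = 16×4.313×10^6/(π×74.74) = 293900 mm³.
d = 66.49 mm.

d = 66.5 mm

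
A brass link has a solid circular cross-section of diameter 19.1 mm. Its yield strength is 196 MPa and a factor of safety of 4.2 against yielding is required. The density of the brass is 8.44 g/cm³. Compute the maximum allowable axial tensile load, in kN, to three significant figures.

σ_allow = 196/4.2 = 46.67 MPa.
A = πd²/4 = π×19.1²/4 = 286.5 mm².
F_allow = σ_allow × A = 46.67×286.5 = 13370 N.

F_allow = 13.4 kN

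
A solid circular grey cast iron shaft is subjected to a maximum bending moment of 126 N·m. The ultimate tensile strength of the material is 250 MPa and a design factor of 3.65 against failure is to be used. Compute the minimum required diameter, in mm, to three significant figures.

d = 26.6 mm

σ_allow = 250/3.65 = 68.49 MPa.
For a solid circular section σ = 32M/(πd³), so d³ = 32M/(π σ_allow) = 32×126000/(π×68.49) = 18740 mm³.
d = 26.56 mm.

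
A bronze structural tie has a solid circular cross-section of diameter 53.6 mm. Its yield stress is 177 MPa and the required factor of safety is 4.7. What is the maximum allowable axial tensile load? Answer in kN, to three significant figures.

σ_allow = 177/4.7 = 37.66 MPa.
A = πd²/4 = π×53.6²/4 = 2256 mm².
F_allow = σ_allow × A = 37.66×2256 = 84980 N.

F_allow = 85.0 kN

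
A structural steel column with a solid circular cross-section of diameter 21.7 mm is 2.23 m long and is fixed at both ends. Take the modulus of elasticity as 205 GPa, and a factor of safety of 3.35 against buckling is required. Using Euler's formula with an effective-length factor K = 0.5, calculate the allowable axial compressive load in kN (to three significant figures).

P_allow = 5.29 kN

I = πd⁴/64 = π×21.7⁴/64 = 10880 mm⁴.
Effective length L_e = KL = 0.5×2.23 m = 1115 mm.
Euler critical load P_cr = π²EI/L_e² = π²×205000×10880/1115² = 17710 N.
P_allow = P_cr/n = 17710/3.35 = 5288 N.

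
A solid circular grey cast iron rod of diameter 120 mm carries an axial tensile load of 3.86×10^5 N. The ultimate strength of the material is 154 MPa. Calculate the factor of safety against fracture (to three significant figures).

A = πd²/4 = 11310 mm².
σ = F/A = 386000/11310 = 34.13 MPa.
n = 154/34.13 = 4.512.

n = 4.51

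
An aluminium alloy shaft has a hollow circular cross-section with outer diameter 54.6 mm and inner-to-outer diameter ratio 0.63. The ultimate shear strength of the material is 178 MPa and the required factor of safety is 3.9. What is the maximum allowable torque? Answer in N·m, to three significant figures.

τ_allow = 178/3.9 = 45.64 MPa.
For a hollow shaft T_allow = τ_allow·πd_o³(1−k⁴)/16 with 1−k⁴ = 0.8425, so πd_o³(1−k⁴)/16 = 26930 mm³.
T_allow = 45.64×26930 = 1.229×10^6 N·mm = 1229 N·m.

T_allow = 1230 N·m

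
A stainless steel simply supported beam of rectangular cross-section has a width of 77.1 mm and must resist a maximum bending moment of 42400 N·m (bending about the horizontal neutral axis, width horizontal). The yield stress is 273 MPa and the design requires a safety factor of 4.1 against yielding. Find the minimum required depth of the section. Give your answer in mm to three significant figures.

h = 223 mm

σ_allow = 273/4.1 = 66.59 MPa.
For a rectangular section σ = 6M/(bh²), so h² = 6M/(b σ_allow) = 6×4.2400×10^7/(77.1×66.59) = 49550 mm².
h = 222.6 mm.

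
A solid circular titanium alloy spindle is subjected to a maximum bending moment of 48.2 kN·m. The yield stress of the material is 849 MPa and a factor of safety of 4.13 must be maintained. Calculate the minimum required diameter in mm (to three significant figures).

σ_allow = 849/4.13 = 205.6 MPa.
For a solid circular section σ = 32M/(πd³), so d³ = 32M/(π σ_allow) = 32×4.8200×10^7/(π×205.6) = 2.388×10^6 mm³.
d = 133.7 mm.

d = 134 mm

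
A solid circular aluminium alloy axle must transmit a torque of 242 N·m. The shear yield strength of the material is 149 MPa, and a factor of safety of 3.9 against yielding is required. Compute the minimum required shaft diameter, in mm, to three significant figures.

Allowable shear stress τ_allow = 149/3.9 = 38.21 MPa.
For a solid shaft τ = 16T/(πd³), so d³ = 16T/(π τ_allow) = 16×242000/(π×38.21) = 32260 mm³.
d = (32260)^(1/3) = 31.83 mm.

d = 31.8 mm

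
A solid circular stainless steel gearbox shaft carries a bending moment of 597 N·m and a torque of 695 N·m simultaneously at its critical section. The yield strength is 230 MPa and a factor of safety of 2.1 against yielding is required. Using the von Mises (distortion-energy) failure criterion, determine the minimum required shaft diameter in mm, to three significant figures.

d = 42.9 mm

σ_allow = σ_y/n = 230/2.1 = 109.5 MPa.
For a solid shaft σ_b = 32M/(πd³) and τ = 16T/(πd³), so the von Mises stress is σ' = (16/πd³)·√(4M²+3T²).
√(4M²+3T²) = √(4×(597000)² + 3×(695000)²) = 1.695×10^6 N·mm.
d³ = 16×1.695×10^6/(π×109.5) = 78840 mm³.
d = 42.88 mm.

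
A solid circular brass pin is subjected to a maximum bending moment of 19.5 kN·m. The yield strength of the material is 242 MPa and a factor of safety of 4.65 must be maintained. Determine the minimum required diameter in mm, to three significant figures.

σ_allow = 242/4.65 = 52.04 MPa.
For a solid circular section σ = 32M/(πd³), so d³ = 32M/(π σ_allow) = 32×1.9500×10^7/(π×52.04) = 3.817×10^6 mm³.
d = 156.3 mm.

d = 156 mm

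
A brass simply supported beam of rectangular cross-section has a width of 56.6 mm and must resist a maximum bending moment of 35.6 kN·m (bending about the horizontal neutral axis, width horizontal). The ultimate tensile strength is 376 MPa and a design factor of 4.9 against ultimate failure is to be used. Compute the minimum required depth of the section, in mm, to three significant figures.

σ_allow = 376/4.9 = 76.73 MPa.
For a rectangular section σ = 6M/(bh²), so h² = 6M/(b σ_allow) = 6×3.5600×10^7/(56.6×76.73) = 49180 mm².
h = 221.8 mm.

h = 222 mm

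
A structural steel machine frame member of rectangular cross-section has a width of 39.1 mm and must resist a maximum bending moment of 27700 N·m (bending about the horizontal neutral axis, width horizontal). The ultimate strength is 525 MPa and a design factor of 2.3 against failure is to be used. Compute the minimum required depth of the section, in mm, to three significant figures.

σ_allow = 525/2.3 = 228.3 MPa.
For a rectangular section σ = 6M/(bh²), so h² = 6M/(b σ_allow) = 6×2.7700×10^7/(39.1×228.3) = 18620 mm².
h = 136.5 mm.

h = 136 mm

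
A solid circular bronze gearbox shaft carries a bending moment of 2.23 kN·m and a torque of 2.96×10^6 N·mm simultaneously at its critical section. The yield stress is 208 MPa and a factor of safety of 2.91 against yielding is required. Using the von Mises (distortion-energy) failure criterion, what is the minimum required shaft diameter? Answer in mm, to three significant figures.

d = 78.5 mm

σ_allow = σ_y/n = 208/2.91 = 71.48 MPa.
For a solid shaft σ_b = 32M/(πd³) and τ = 16T/(πd³), so the von Mises stress is σ' = (16/πd³)·√(4M²+3T²).
√(4M²+3T²) = √(4×(2.230×10^6)² + 3×(2.960×10^6)²) = 6.795×10^6 N·mm.
d³ = 16×6.795×10^6/(π×71.48) = 484200 mm³.
d = 78.52 mm.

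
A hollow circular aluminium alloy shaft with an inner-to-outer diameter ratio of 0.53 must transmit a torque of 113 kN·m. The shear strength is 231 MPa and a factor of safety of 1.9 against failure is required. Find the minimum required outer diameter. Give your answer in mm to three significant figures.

τ_allow = 231/1.9 = 121.6 MPa.
For a hollow shaft τ = 16T/[πd_o³(1−k⁴)] with k = 0.53, so 1−k⁴ = 0.9211.
d_o³ = 16T/[π τ_allow (1−k⁴)] = 16×1.1300×10^8/(π×121.6×0.9211) = 5.139×10^6 mm³.
d_o = 172.6 mm.

d_o = 173 mm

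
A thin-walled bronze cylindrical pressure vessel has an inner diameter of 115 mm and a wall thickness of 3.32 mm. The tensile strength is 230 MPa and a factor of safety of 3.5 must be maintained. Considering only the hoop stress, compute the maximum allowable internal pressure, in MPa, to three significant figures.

p_allow = 3.79 MPa

σ_allow = 230/3.5 = 65.71 MPa.
σ_h = pD/(2t) → p_allow = 2σ_allow t/D = 2×65.71×3.32/115 = 3.794 MPa.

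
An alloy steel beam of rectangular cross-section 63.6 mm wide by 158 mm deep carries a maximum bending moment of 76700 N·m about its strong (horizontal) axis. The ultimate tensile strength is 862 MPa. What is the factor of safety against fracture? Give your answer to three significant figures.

Section modulus S = bh²/6 = 63.6×158²/6 = 264600 mm³.
σ = M/S = 7.6700×10^7/264600 = 289.9 MPa.
n = 862/289.9 = 2.974.

n = 2.97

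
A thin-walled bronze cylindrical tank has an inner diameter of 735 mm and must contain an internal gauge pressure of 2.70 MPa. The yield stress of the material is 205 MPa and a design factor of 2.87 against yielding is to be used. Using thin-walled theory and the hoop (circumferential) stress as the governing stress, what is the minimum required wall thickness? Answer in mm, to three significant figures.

σ_allow = 205/2.87 = 71.43 MPa.
Hoop stress σ_h = pD/(2t), so t = pD/(2σ_allow) = 2.70×735/(2×71.43) = 13.89 mm.

t = 13.9 mm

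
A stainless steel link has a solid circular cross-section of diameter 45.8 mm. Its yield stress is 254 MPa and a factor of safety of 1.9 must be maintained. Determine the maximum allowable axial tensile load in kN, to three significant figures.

F_allow = 220 kN

σ_allow = 254/1.9 = 133.7 MPa.
A = πd²/4 = π×45.8²/4 = 1647 mm².
F_allow = σ_allow × A = 133.7×1647 = 220200 N.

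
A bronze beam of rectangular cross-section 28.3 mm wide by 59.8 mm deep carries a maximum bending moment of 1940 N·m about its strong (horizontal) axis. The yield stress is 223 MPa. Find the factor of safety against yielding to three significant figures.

Section modulus S = bh²/6 = 28.3×59.8²/6 = 16870 mm³.
σ = M/S = 1940000/16870 = 115.0 MPa.
n = 223/115.0 = 1.939.

n = 1.94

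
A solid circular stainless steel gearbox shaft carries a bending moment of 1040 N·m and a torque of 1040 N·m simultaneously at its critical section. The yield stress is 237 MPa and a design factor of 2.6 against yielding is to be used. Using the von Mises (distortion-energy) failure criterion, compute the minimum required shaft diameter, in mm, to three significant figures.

d = 53.6 mm

σ_allow = σ_y/n = 237/2.6 = 91.15 MPa.
For a solid shaft σ_b = 32M/(πd³) and τ = 16T/(πd³), so the von Mises stress is σ' = (16/πd³)·√(4M²+3T²).
√(4M²+3T²) = √(4×(1.040×10^6)² + 3×(1.040×10^6)²) = 2.752×10^6 N·mm.
d³ = 16×2.752×10^6/(π×91.15) = 153700 mm³.
d = 53.57 mm.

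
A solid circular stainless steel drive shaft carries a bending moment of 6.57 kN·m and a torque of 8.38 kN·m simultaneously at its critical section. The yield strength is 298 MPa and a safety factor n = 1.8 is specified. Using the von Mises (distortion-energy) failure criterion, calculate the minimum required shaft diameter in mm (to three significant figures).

σ_allow = σ_y/n = 298/1.8 = 165.6 MPa.
For a solid shaft σ_b = 32M/(πd³) and τ = 16T/(πd³), so the von Mises stress is σ' = (16/πd³)·√(4M²+3T²).
√(4M²+3T²) = √(4×(6.570×10^6)² + 3×(8.380×10^6)²) = 1.958×10^7 N·mm.
d³ = 16×1.958×10^7/(π×165.6) = 602300 mm³.
d = 84.45 mm.

d = 84.5 mm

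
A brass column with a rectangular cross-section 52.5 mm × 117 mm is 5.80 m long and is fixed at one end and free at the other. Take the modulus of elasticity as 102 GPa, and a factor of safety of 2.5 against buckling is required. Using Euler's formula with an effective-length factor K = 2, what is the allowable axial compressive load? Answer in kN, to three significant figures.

Buckling occurs about the weak axis: I_min = h·b³/12 = 117×52.5³/12 = 1.411×10^6 mm⁴ (b = 52.5 mm is the smaller dimension).
Effective length L_e = KL = 2×5.80 m = 11600 mm.
Euler critical load P_cr = π²EI/L_e² = π²×102000×1.411×10^6/11600² = 10560 N.
P_allow = P_cr/n = 10560/2.5 = 4222 N.

P_allow = 4.22 kN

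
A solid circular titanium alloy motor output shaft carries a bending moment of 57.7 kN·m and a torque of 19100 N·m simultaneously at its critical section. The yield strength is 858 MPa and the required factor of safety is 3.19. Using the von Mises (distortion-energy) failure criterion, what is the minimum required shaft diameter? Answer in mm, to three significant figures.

d = 131 mm

σ_allow = σ_y/n = 858/3.19 = 269.0 MPa.
For a solid shaft σ_b = 32M/(πd³) and τ = 16T/(πd³), so the von Mises stress is σ' = (16/πd³)·√(4M²+3T²).
√(4M²+3T²) = √(4×(5.770×10^7)² + 3×(1.910×10^7)²) = 1.200×10^8 N·mm.
d³ = 16×1.200×10^8/(π×269.0) = 2.273×10^6 mm³.
d = 131.5 mm.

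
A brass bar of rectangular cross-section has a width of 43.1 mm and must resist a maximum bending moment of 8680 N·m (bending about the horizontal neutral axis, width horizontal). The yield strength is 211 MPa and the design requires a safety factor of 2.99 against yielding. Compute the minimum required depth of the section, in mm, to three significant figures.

σ_allow = 211/2.99 = 70.57 MPa.
For a rectangular section σ = 6M/(bh²), so h² = 6M/(b σ_allow) = 6×8680000/(43.1×70.57) = 17120 mm².
h = 130.9 mm.

h = 131 mm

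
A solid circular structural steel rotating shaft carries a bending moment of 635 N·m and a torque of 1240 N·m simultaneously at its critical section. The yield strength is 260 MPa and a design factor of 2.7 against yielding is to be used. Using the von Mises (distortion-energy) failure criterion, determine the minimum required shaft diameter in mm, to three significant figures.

σ_allow = σ_y/n = 260/2.7 = 96.30 MPa.
For a solid shaft σ_b = 32M/(πd³) and τ = 16T/(πd³), so the von Mises stress is σ' = (16/πd³)·√(4M²+3T²).
√(4M²+3T²) = √(4×(635000)² + 3×(1.240×10^6)²) = 2.495×10^6 N·mm.
d³ = 16×2.495×10^6/(π×96.30) = 132000 mm³.
d = 50.91 mm.

d = 50.9 mm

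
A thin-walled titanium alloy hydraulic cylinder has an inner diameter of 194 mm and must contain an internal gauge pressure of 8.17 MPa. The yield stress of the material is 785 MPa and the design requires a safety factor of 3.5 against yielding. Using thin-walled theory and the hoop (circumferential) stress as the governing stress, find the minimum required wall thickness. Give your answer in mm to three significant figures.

σ_allow = 785/3.5 = 224.3 MPa.
Hoop stress σ_h = pD/(2t), so t = pD/(2σ_allow) = 8.17×194/(2×224.3) = 3.533 mm.

t = 3.53 mm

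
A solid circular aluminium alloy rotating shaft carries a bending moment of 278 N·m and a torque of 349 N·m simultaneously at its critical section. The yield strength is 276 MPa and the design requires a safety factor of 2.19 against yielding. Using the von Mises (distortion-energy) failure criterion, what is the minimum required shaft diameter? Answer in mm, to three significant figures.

d = 32.1 mm

σ_allow = σ_y/n = 276/2.19 = 126.0 MPa.
For a solid shaft σ_b = 32M/(πd³) and τ = 16T/(πd³), so the von Mises stress is σ' = (16/πd³)·√(4M²+3T²).
√(4M²+3T²) = √(4×(278000)² + 3×(349000)²) = 821300 N·mm.
d³ = 16×821300/(π×126.0) = 33190 mm³.
d = 32.14 mm.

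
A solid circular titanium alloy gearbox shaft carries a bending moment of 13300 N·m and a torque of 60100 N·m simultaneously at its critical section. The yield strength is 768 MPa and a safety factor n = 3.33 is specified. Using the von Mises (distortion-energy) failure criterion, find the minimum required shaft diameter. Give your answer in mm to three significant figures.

σ_allow = σ_y/n = 768/3.33 = 230.6 MPa.
For a solid shaft σ_b = 32M/(πd³) and τ = 16T/(πd³), so the von Mises stress is σ' = (16/πd³)·√(4M²+3T²).
√(4M²+3T²) = √(4×(1.330×10^7)² + 3×(6.010×10^7)²) = 1.074×10^8 N·mm.
d³ = 16×1.074×10^8/(π×230.6) = 2.373×10^6 mm³.
d = 133.4 mm.

d = 133 mm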